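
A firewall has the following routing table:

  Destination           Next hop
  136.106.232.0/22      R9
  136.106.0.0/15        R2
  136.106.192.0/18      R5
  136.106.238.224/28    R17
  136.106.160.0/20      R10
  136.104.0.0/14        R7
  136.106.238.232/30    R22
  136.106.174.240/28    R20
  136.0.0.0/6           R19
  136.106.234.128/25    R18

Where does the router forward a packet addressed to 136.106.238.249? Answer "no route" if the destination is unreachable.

Routes whose prefix contains 136.106.238.249:
  136.0.0.0/6 (136.0.0.0 - 139.255.255.255) -> R19
  136.104.0.0/14 (136.104.0.0 - 136.107.255.255) -> R7
  136.106.0.0/15 (136.106.0.0 - 136.107.255.255) -> R2
  136.106.192.0/18 (136.106.192.0 - 136.106.255.255) -> R5
More-specific entries that do NOT match:
  136.106.238.232/30 (136.106.238.232 - 136.106.238.235) does not contain 136.106.238.249
  136.106.238.224/28 (136.106.238.224 - 136.106.238.239) does not contain 136.106.238.249
  136.106.174.240/28 (136.106.174.240 - 136.106.174.255) does not contain 136.106.238.249
  136.106.234.128/25 (136.106.234.128 - 136.106.234.255) does not contain 136.106.238.249
  136.106.232.0/22 (136.106.232.0 - 136.106.235.255) does not contain 136.106.238.249
  136.106.160.0/20 (136.106.160.0 - 136.106.175.255) does not contain 136.106.238.249
Longest matching prefix is /18 -> next hop R5.

R5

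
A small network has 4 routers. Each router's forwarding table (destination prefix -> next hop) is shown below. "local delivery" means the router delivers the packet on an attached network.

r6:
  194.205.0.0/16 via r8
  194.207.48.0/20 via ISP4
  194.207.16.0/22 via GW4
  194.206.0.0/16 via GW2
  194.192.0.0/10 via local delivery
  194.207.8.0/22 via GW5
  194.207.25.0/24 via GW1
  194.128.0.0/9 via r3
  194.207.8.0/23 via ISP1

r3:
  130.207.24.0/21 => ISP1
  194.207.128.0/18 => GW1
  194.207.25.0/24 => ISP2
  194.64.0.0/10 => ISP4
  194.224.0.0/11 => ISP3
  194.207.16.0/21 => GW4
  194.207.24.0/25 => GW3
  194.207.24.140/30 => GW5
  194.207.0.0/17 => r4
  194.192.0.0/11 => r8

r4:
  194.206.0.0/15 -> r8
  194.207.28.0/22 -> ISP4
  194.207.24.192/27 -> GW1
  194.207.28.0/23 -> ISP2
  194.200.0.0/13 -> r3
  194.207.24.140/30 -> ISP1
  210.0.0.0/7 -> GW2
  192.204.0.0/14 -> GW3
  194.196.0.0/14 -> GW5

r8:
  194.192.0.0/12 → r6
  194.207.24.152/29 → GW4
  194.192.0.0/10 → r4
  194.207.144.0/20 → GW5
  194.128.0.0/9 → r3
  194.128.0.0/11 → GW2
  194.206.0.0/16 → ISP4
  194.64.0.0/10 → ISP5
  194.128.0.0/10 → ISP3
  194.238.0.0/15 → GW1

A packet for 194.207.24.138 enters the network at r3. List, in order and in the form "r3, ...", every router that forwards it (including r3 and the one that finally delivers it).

r3, r4, r8, r6

At r3: longest match for 194.207.24.138 is 194.207.0.0/17 -> r4
At r4: longest match for 194.207.24.138 is 194.206.0.0/15 -> r8
At r8: longest match for 194.207.24.138 is 194.192.0.0/12 -> r6
At r6: longest match for 194.207.24.138 is 194.192.0.0/10 -> local delivery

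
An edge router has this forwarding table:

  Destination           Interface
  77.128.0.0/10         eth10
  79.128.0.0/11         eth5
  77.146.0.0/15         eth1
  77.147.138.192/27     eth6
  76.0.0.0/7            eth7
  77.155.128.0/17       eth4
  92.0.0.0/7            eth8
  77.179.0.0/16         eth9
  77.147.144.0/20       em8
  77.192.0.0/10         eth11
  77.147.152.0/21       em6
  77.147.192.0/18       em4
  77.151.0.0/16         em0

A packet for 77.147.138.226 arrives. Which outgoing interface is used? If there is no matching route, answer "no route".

eth1

Routes whose prefix contains 77.147.138.226:
  76.0.0.0/7 (76.0.0.0 - 77.255.255.255) -> eth7
  77.128.0.0/10 (77.128.0.0 - 77.191.255.255) -> eth10
  77.146.0.0/15 (77.146.0.0 - 77.147.255.255) -> eth1
More-specific entries that do NOT match:
  77.147.138.192/27 (77.147.138.192 - 77.147.138.223) does not contain 77.147.138.226
  77.147.152.0/21 (77.147.152.0 - 77.147.159.255) does not contain 77.147.138.226
  77.147.144.0/20 (77.147.144.0 - 77.147.159.255) does not contain 77.147.138.226
  77.147.192.0/18 (77.147.192.0 - 77.147.255.255) does not contain 77.147.138.226
  77.155.128.0/17 (77.155.128.0 - 77.155.255.255) does not contain 77.147.138.226
  77.179.0.0/16 (77.179.0.0 - 77.179.255.255) does not contain 77.147.138.226
  77.151.0.0/16 (77.151.0.0 - 77.151.255.255) does not contain 77.147.138.226
Longest matching prefix is /15 -> interface eth1.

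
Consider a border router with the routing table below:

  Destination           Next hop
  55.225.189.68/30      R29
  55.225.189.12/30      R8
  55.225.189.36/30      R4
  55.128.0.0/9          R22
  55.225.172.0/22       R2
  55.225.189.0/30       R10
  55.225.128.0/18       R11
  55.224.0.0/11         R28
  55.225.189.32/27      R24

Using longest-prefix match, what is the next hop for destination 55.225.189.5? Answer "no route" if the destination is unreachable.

Routes whose prefix contains 55.225.189.5:
  55.128.0.0/9 (55.128.0.0 - 55.255.255.255) -> R22
  55.224.0.0/11 (55.224.0.0 - 55.255.255.255) -> R28
  55.225.128.0/18 (55.225.128.0 - 55.225.191.255) -> R11
More-specific entries that do NOT match:
  55.225.189.68/30 (55.225.189.68 - 55.225.189.71) does not contain 55.225.189.5
  55.225.189.12/30 (55.225.189.12 - 55.225.189.15) does not contain 55.225.189.5
  55.225.189.36/30 (55.225.189.36 - 55.225.189.39) does not contain 55.225.189.5
  55.225.189.0/30 (55.225.189.0 - 55.225.189.3) does not contain 55.225.189.5
  55.225.189.32/27 (55.225.189.32 - 55.225.189.63) does not contain 55.225.189.5
  55.225.172.0/22 (55.225.172.0 - 55.225.175.255) does not contain 55.225.189.5
Longest matching prefix is /18 -> next hop R11.

R11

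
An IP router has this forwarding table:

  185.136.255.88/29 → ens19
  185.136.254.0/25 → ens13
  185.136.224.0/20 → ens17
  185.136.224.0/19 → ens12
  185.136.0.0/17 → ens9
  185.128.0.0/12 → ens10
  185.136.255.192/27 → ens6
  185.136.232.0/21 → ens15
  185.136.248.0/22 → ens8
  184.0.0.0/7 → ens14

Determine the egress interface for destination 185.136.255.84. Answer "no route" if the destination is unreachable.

ens12

Routes whose prefix contains 185.136.255.84:
  184.0.0.0/7 (184.0.0.0 - 185.255.255.255) -> ens14
  185.128.0.0/12 (185.128.0.0 - 185.143.255.255) -> ens10
  185.136.224.0/19 (185.136.224.0 - 185.136.255.255) -> ens12
More-specific entries that do NOT match:
  185.136.255.88/29 (185.136.255.88 - 185.136.255.95) does not contain 185.136.255.84
  185.136.255.192/27 (185.136.255.192 - 185.136.255.223) does not contain 185.136.255.84
  185.136.254.0/25 (185.136.254.0 - 185.136.254.127) does not contain 185.136.255.84
  185.136.248.0/22 (185.136.248.0 - 185.136.251.255) does not contain 185.136.255.84
  185.136.232.0/21 (185.136.232.0 - 185.136.239.255) does not contain 185.136.255.84
  185.136.224.0/20 (185.136.224.0 - 185.136.239.255) does not contain 185.136.255.84
Longest matching prefix is /19 -> interface ens12.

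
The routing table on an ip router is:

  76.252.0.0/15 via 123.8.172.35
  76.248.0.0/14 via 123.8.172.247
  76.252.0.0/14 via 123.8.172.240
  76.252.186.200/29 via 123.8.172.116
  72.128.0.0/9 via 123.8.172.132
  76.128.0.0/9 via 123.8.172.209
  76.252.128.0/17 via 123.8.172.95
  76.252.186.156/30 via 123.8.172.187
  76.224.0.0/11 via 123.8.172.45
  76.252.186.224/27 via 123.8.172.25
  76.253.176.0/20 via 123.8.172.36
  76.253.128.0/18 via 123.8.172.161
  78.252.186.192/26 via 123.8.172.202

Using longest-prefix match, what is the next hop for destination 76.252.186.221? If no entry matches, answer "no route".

123.8.172.95

Routes whose prefix contains 76.252.186.221:
  76.128.0.0/9 (76.128.0.0 - 76.255.255.255) -> 123.8.172.209
  76.224.0.0/11 (76.224.0.0 - 76.255.255.255) -> 123.8.172.45
  76.252.0.0/14 (76.252.0.0 - 76.255.255.255) -> 123.8.172.240
  76.252.0.0/15 (76.252.0.0 - 76.253.255.255) -> 123.8.172.35
  76.252.128.0/17 (76.252.128.0 - 76.252.255.255) -> 123.8.172.95
More-specific entries that do NOT match:
  76.252.186.156/30 (76.252.186.156 - 76.252.186.159) does not contain 76.252.186.221
  76.252.186.200/29 (76.252.186.200 - 76.252.186.207) does not contain 76.252.186.221
  76.252.186.224/27 (76.252.186.224 - 76.252.186.255) does not contain 76.252.186.221
  78.252.186.192/26 (78.252.186.192 - 78.252.186.255) does not contain 76.252.186.221
  76.253.176.0/20 (76.253.176.0 - 76.253.191.255) does not contain 76.252.186.221
  76.253.128.0/18 (76.253.128.0 - 76.253.191.255) does not contain 76.252.186.221
Longest matching prefix is /17 -> next hop 123.8.172.95.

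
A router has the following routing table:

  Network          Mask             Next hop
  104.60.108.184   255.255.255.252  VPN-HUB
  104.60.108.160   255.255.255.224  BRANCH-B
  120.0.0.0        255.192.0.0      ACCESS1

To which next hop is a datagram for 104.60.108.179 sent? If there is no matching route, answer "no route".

BRANCH-B

Routes whose prefix contains 104.60.108.179:
  104.60.108.160/27 (104.60.108.160 - 104.60.108.191) -> BRANCH-B
More-specific entries that do NOT match:
  104.60.108.184/30 (104.60.108.184 - 104.60.108.187) does not contain 104.60.108.179
Longest matching prefix is /27 -> next hop BRANCH-B.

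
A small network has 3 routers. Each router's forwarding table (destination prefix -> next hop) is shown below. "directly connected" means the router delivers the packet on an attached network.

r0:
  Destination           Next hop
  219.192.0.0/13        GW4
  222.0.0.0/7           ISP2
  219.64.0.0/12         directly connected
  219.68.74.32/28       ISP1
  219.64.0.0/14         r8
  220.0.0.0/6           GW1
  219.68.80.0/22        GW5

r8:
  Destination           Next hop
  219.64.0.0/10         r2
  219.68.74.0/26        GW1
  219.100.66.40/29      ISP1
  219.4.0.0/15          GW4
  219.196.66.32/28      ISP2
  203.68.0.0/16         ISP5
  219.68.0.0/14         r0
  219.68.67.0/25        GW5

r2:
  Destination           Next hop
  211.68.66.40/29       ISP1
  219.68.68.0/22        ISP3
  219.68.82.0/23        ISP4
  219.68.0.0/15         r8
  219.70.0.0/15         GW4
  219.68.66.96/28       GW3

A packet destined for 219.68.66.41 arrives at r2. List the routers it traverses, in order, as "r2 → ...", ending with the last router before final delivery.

r2 → r8 → r0

At r2: longest match for 219.68.66.41 is 219.68.0.0/15 -> r8
At r8: longest match for 219.68.66.41 is 219.68.0.0/14 -> r0
At r0: longest match for 219.68.66.41 is 219.64.0.0/12 -> directly connected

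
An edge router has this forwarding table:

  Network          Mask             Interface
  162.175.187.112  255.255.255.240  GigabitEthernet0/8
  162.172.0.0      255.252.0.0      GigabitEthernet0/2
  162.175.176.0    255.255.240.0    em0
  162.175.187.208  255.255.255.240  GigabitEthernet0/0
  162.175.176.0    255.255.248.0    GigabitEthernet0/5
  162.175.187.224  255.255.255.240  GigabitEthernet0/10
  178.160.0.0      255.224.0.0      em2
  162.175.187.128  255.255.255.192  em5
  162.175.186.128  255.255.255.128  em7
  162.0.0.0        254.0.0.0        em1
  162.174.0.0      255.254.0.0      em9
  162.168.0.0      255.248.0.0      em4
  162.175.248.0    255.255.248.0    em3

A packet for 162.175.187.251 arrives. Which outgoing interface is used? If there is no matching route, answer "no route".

Routes whose prefix contains 162.175.187.251:
  162.0.0.0/7 (162.0.0.0 - 163.255.255.255) -> em1
  162.168.0.0/13 (162.168.0.0 - 162.175.255.255) -> em4
  162.172.0.0/14 (162.172.0.0 - 162.175.255.255) -> GigabitEthernet0/2
  162.174.0.0/15 (162.174.0.0 - 162.175.255.255) -> em9
  162.175.176.0/20 (162.175.176.0 - 162.175.191.255) -> em0
More-specific entries that do NOT match:
  162.175.187.112/28 (162.175.187.112 - 162.175.187.127) does not contain 162.175.187.251
  162.175.187.208/28 (162.175.187.208 - 162.175.187.223) does not contain 162.175.187.251
  162.175.187.224/28 (162.175.187.224 - 162.175.187.239) does not contain 162.175.187.251
  162.175.187.128/26 (162.175.187.128 - 162.175.187.191) does not contain 162.175.187.251
  162.175.186.128/25 (162.175.186.128 - 162.175.186.255) does not contain 162.175.187.251
  162.175.176.0/21 (162.175.176.0 - 162.175.183.255) does not contain 162.175.187.251
  162.175.248.0/21 (162.175.248.0 - 162.175.255.255) does not contain 162.175.187.251
Longest matching prefix is /20 -> interface em0.

em0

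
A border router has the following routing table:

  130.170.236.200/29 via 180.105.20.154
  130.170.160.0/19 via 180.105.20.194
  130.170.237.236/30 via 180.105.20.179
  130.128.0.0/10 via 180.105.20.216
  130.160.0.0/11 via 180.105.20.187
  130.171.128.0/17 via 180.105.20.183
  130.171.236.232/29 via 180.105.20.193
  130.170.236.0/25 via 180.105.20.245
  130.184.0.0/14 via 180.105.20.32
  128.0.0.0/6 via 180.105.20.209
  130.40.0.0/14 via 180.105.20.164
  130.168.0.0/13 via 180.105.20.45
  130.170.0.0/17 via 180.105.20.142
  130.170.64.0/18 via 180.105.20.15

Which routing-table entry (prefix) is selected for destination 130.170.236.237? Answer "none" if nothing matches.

130.168.0.0/13

Entries matching 130.170.236.237:
  128.0.0.0/6 (128.0.0.0 - 131.255.255.255)
  130.128.0.0/10 (130.128.0.0 - 130.191.255.255)
  130.160.0.0/11 (130.160.0.0 - 130.191.255.255)
  130.168.0.0/13 (130.168.0.0 - 130.175.255.255)
Most specific is 130.168.0.0/13.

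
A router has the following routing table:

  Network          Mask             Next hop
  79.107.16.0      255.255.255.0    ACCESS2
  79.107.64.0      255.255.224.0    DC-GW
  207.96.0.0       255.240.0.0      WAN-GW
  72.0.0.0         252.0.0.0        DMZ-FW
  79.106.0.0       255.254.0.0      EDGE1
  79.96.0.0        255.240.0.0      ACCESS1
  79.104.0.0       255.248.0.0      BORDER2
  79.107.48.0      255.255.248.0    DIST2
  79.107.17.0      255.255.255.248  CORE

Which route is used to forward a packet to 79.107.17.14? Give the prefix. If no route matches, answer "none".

79.106.0.0/15

Entries matching 79.107.17.14:
  79.96.0.0/12 (79.96.0.0 - 79.111.255.255)
  79.104.0.0/13 (79.104.0.0 - 79.111.255.255)
  79.106.0.0/15 (79.106.0.0 - 79.107.255.255)
Most specific is 79.106.0.0/15.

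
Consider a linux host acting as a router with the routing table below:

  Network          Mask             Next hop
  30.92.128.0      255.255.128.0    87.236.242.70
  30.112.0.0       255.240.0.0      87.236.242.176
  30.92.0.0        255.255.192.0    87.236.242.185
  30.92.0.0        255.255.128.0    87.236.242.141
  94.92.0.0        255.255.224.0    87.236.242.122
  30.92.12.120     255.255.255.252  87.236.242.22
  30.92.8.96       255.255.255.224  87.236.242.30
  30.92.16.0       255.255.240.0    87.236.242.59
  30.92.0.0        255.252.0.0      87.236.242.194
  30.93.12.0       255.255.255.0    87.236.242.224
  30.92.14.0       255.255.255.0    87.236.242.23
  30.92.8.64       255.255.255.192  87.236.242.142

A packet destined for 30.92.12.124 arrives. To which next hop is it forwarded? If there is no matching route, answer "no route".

87.236.242.185

Routes whose prefix contains 30.92.12.124:
  30.92.0.0/14 (30.92.0.0 - 30.95.255.255) -> 87.236.242.194
  30.92.0.0/17 (30.92.0.0 - 30.92.127.255) -> 87.236.242.141
  30.92.0.0/18 (30.92.0.0 - 30.92.63.255) -> 87.236.242.185
More-specific entries that do NOT match:
  30.92.12.120/30 (30.92.12.120 - 30.92.12.123) does not contain 30.92.12.124
  30.92.8.96/27 (30.92.8.96 - 30.92.8.127) does not contain 30.92.12.124
  30.92.8.64/26 (30.92.8.64 - 30.92.8.127) does not contain 30.92.12.124
  30.93.12.0/24 (30.93.12.0 - 30.93.12.255) does not contain 30.92.12.124
  30.92.14.0/24 (30.92.14.0 - 30.92.14.255) does not contain 30.92.12.124
  30.92.16.0/20 (30.92.16.0 - 30.92.31.255) does not contain 30.92.12.124
  94.92.0.0/19 (94.92.0.0 - 94.92.31.255) does not contain 30.92.12.124
Longest matching prefix is /18 -> next hop 87.236.242.185.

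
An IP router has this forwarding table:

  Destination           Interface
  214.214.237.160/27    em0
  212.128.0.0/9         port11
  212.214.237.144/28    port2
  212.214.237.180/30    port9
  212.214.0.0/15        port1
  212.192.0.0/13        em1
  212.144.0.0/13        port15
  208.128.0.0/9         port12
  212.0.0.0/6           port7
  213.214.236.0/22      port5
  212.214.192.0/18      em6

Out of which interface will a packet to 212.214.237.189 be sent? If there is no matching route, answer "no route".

em6

Routes whose prefix contains 212.214.237.189:
  212.0.0.0/6 (212.0.0.0 - 215.255.255.255) -> port7
  212.128.0.0/9 (212.128.0.0 - 212.255.255.255) -> port11
  212.214.0.0/15 (212.214.0.0 - 212.215.255.255) -> port1
  212.214.192.0/18 (212.214.192.0 - 212.214.255.255) -> em6
More-specific entries that do NOT match:
  212.214.237.180/30 (212.214.237.180 - 212.214.237.183) does not contain 212.214.237.189
  212.214.237.144/28 (212.214.237.144 - 212.214.237.159) does not contain 212.214.237.189
  214.214.237.160/27 (214.214.237.160 - 214.214.237.191) does not contain 212.214.237.189
  213.214.236.0/22 (213.214.236.0 - 213.214.239.255) does not contain 212.214.237.189
Longest matching prefix is /18 -> interface em6.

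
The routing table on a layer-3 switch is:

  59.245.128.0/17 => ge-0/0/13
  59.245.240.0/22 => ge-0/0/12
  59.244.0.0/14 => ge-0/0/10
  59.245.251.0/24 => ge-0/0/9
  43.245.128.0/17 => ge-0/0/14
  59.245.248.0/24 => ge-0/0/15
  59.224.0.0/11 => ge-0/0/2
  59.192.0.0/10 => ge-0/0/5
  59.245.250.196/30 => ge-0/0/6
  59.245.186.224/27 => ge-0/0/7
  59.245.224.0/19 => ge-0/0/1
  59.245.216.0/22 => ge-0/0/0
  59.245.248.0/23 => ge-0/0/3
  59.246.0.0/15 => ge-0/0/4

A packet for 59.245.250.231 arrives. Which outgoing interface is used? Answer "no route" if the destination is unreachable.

Routes whose prefix contains 59.245.250.231:
  59.192.0.0/10 (59.192.0.0 - 59.255.255.255) -> ge-0/0/5
  59.224.0.0/11 (59.224.0.0 - 59.255.255.255) -> ge-0/0/2
  59.244.0.0/14 (59.244.0.0 - 59.247.255.255) -> ge-0/0/10
  59.245.128.0/17 (59.245.128.0 - 59.245.255.255) -> ge-0/0/13
  59.245.224.0/19 (59.245.224.0 - 59.245.255.255) -> ge-0/0/1
More-specific entries that do NOT match:
  59.245.250.196/30 (59.245.250.196 - 59.245.250.199) does not contain 59.245.250.231
  59.245.186.224/27 (59.245.186.224 - 59.245.186.255) does not contain 59.245.250.231
  59.245.251.0/24 (59.245.251.0 - 59.245.251.255) does not contain 59.245.250.231
  59.245.248.0/24 (59.245.248.0 - 59.245.248.255) does not contain 59.245.250.231
  59.245.248.0/23 (59.245.248.0 - 59.245.249.255) does not contain 59.245.250.231
  59.245.240.0/22 (59.245.240.0 - 59.245.243.255) does not contain 59.245.250.231
  59.245.216.0/22 (59.245.216.0 - 59.245.219.255) does not contain 59.245.250.231
Longest matching prefix is /19 -> interface ge-0/0/1.

ge-0/0/1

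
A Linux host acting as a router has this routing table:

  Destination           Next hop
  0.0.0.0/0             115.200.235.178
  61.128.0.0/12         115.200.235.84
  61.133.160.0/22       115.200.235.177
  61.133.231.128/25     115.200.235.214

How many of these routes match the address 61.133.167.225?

Prefixes containing 61.133.167.225:
  0.0.0.0/0 (default, matches everything)
  61.128.0.0/12 (61.128.0.0 - 61.143.255.255)
Total matching entries: 2.

2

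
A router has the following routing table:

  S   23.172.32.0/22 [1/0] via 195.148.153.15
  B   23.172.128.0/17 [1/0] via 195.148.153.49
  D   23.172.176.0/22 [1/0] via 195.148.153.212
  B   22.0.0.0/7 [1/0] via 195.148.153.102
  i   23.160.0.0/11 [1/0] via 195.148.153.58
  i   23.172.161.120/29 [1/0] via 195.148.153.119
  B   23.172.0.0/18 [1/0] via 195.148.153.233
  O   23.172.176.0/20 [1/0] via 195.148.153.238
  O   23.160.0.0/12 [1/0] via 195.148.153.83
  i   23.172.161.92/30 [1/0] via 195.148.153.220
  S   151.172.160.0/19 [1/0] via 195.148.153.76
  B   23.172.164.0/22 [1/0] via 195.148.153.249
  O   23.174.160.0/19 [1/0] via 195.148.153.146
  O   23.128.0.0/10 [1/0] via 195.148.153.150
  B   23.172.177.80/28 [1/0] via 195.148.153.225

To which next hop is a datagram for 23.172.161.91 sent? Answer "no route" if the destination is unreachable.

195.148.153.49

Routes whose prefix contains 23.172.161.91:
  22.0.0.0/7 (22.0.0.0 - 23.255.255.255) -> 195.148.153.102
  23.128.0.0/10 (23.128.0.0 - 23.191.255.255) -> 195.148.153.150
  23.160.0.0/11 (23.160.0.0 - 23.191.255.255) -> 195.148.153.58
  23.160.0.0/12 (23.160.0.0 - 23.175.255.255) -> 195.148.153.83
  23.172.128.0/17 (23.172.128.0 - 23.172.255.255) -> 195.148.153.49
More-specific entries that do NOT match:
  23.172.161.92/30 (23.172.161.92 - 23.172.161.95) does not contain 23.172.161.91
  23.172.161.120/29 (23.172.161.120 - 23.172.161.127) does not contain 23.172.161.91
  23.172.177.80/28 (23.172.177.80 - 23.172.177.95) does not contain 23.172.161.91
  23.172.32.0/22 (23.172.32.0 - 23.172.35.255) does not contain 23.172.161.91
  23.172.176.0/22 (23.172.176.0 - 23.172.179.255) does not contain 23.172.161.91
  23.172.164.0/22 (23.172.164.0 - 23.172.167.255) does not contain 23.172.161.91
  23.172.176.0/20 (23.172.176.0 - 23.172.191.255) does not contain 23.172.161.91
  151.172.160.0/19 (151.172.160.0 - 151.172.191.255) does not contain 23.172.161.91
  23.174.160.0/19 (23.174.160.0 - 23.174.191.255) does not contain 23.172.161.91
  23.172.0.0/18 (23.172.0.0 - 23.172.63.255) does not contain 23.172.161.91
Longest matching prefix is /17 -> next hop 195.148.153.49.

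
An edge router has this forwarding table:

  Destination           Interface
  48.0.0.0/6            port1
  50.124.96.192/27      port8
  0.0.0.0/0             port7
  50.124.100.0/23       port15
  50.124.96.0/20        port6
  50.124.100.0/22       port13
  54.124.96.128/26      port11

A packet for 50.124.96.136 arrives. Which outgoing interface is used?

Routes whose prefix contains 50.124.96.136:
  0.0.0.0/0 (default, matches everything) -> port7
  48.0.0.0/6 (48.0.0.0 - 51.255.255.255) -> port1
  50.124.96.0/20 (50.124.96.0 - 50.124.111.255) -> port6
More-specific entries that do NOT match:
  50.124.96.192/27 (50.124.96.192 - 50.124.96.223) does not contain 50.124.96.136
  54.124.96.128/26 (54.124.96.128 - 54.124.96.191) does not contain 50.124.96.136
  50.124.100.0/23 (50.124.100.0 - 50.124.101.255) does not contain 50.124.96.136
  50.124.100.0/22 (50.124.100.0 - 50.124.103.255) does not contain 50.124.96.136
Longest matching prefix is /20 -> interface port6.

port6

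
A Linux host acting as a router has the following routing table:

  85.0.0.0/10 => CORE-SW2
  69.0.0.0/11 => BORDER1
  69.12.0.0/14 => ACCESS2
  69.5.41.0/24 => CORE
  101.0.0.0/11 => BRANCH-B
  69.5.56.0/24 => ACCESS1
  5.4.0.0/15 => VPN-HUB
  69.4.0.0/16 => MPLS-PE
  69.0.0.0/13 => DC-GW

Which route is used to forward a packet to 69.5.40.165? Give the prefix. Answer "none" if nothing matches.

Entries matching 69.5.40.165:
  69.0.0.0/11 (69.0.0.0 - 69.31.255.255)
  69.0.0.0/13 (69.0.0.0 - 69.7.255.255)
Most specific is 69.0.0.0/13.

69.0.0.0/13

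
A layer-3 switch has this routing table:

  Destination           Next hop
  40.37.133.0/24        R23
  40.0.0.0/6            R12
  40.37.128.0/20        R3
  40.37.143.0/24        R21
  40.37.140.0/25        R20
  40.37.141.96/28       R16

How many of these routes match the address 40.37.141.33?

2

Prefixes containing 40.37.141.33:
  40.0.0.0/6 (40.0.0.0 - 43.255.255.255)
  40.37.128.0/20 (40.37.128.0 - 40.37.143.255)
Total matching entries: 2.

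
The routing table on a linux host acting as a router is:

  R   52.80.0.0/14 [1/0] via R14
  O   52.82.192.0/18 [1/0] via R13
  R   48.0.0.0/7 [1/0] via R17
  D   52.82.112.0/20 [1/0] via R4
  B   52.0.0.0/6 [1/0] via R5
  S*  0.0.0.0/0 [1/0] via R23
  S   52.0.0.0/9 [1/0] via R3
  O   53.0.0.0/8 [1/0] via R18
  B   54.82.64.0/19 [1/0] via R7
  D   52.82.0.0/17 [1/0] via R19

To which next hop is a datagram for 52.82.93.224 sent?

R19

Routes whose prefix contains 52.82.93.224:
  0.0.0.0/0 (default, matches everything) -> R23
  52.0.0.0/6 (52.0.0.0 - 55.255.255.255) -> R5
  52.0.0.0/9 (52.0.0.0 - 52.127.255.255) -> R3
  52.80.0.0/14 (52.80.0.0 - 52.83.255.255) -> R14
  52.82.0.0/17 (52.82.0.0 - 52.82.127.255) -> R19
More-specific entries that do NOT match:
  52.82.112.0/20 (52.82.112.0 - 52.82.127.255) does not contain 52.82.93.224
  54.82.64.0/19 (54.82.64.0 - 54.82.95.255) does not contain 52.82.93.224
  52.82.192.0/18 (52.82.192.0 - 52.82.255.255) does not contain 52.82.93.224
Longest matching prefix is /17 -> next hop R19.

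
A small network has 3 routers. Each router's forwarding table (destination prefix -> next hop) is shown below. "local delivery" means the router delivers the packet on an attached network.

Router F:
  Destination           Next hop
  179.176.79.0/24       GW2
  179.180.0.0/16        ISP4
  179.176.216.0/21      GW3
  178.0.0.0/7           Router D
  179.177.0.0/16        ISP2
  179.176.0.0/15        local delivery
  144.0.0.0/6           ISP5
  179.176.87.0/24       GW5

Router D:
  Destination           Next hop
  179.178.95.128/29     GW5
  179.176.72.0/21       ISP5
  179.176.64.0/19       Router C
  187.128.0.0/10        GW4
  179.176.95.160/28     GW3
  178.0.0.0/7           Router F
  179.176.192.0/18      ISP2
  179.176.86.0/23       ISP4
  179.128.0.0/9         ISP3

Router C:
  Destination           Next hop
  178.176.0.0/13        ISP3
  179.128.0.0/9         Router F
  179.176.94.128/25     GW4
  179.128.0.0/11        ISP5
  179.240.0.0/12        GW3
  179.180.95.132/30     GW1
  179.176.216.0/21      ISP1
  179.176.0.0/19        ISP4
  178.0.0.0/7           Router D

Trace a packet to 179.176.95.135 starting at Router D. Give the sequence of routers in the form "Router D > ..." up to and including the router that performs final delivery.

At Router D: longest match for 179.176.95.135 is 179.176.64.0/19 -> Router C
At Router C: longest match for 179.176.95.135 is 179.128.0.0/9 -> Router F
At Router F: longest match for 179.176.95.135 is 179.176.0.0/15 -> local delivery

Router D > Router C > Router F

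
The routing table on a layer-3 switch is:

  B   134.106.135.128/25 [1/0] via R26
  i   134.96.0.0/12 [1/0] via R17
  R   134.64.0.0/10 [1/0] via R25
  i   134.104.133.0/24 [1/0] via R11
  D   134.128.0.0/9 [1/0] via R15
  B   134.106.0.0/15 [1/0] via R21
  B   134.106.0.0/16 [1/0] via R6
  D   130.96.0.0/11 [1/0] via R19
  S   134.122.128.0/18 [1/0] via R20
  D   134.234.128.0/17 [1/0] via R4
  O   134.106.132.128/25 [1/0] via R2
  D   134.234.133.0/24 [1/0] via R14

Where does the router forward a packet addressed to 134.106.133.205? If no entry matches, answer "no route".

Routes whose prefix contains 134.106.133.205:
  134.64.0.0/10 (134.64.0.0 - 134.127.255.255) -> R25
  134.96.0.0/12 (134.96.0.0 - 134.111.255.255) -> R17
  134.106.0.0/15 (134.106.0.0 - 134.107.255.255) -> R21
  134.106.0.0/16 (134.106.0.0 - 134.106.255.255) -> R6
More-specific entries that do NOT match:
  134.106.135.128/25 (134.106.135.128 - 134.106.135.255) does not contain 134.106.133.205
  134.106.132.128/25 (134.106.132.128 - 134.106.132.255) does not contain 134.106.133.205
  134.104.133.0/24 (134.104.133.0 - 134.104.133.255) does not contain 134.106.133.205
  134.234.133.0/24 (134.234.133.0 - 134.234.133.255) does not contain 134.106.133.205
  134.122.128.0/18 (134.122.128.0 - 134.122.191.255) does not contain 134.106.133.205
  134.234.128.0/17 (134.234.128.0 - 134.234.255.255) does not contain 134.106.133.205
Longest matching prefix is /16 -> next hop R6.

R6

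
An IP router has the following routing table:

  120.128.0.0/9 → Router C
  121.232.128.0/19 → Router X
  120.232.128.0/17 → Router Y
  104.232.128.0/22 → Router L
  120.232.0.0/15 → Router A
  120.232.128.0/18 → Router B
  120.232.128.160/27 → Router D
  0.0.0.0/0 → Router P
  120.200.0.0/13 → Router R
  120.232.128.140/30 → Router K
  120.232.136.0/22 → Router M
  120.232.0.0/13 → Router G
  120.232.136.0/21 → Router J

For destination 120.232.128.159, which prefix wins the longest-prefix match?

Entries matching 120.232.128.159:
  0.0.0.0/0 (default, matches everything)
  120.128.0.0/9 (120.128.0.0 - 120.255.255.255)
  120.232.0.0/13 (120.232.0.0 - 120.239.255.255)
  120.232.0.0/15 (120.232.0.0 - 120.233.255.255)
  120.232.128.0/17 (120.232.128.0 - 120.232.255.255)
  120.232.128.0/18 (120.232.128.0 - 120.232.191.255)
Most specific is 120.232.128.0/18.

120.232.128.0/18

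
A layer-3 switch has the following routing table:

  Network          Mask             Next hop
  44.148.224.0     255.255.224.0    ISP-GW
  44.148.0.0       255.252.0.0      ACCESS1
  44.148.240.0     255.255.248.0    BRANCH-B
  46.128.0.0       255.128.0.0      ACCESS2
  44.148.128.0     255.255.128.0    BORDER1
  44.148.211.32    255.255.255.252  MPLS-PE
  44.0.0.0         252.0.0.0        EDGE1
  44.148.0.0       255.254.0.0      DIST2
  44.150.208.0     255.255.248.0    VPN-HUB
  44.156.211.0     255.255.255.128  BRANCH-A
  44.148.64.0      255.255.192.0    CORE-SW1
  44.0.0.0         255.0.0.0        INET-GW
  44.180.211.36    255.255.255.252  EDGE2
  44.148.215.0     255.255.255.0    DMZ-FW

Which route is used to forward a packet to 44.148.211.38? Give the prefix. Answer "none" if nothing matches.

Entries matching 44.148.211.38:
  44.0.0.0/6 (44.0.0.0 - 47.255.255.255)
  44.0.0.0/8 (44.0.0.0 - 44.255.255.255)
  44.148.0.0/14 (44.148.0.0 - 44.151.255.255)
  44.148.0.0/15 (44.148.0.0 - 44.149.255.255)
  44.148.128.0/17 (44.148.128.0 - 44.148.255.255)
Most specific is 44.148.128.0/17.

44.148.128.0/17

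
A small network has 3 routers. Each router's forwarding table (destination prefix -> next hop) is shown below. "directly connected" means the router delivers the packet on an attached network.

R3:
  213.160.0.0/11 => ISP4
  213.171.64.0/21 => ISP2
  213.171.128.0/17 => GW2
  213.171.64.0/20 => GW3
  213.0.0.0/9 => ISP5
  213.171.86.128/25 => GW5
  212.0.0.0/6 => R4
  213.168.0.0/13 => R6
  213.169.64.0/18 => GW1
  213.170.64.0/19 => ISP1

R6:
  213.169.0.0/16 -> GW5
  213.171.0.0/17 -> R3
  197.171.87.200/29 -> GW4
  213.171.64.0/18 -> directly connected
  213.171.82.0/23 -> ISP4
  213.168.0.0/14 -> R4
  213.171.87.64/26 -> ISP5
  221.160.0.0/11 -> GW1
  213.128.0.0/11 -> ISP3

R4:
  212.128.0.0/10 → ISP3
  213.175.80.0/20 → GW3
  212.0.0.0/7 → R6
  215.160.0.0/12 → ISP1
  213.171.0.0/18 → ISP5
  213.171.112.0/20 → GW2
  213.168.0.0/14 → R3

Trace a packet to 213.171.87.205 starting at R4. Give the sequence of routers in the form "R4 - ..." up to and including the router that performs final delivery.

At R4: longest match for 213.171.87.205 is 213.168.0.0/14 -> R3
At R3: longest match for 213.171.87.205 is 213.168.0.0/13 -> R6
At R6: longest match for 213.171.87.205 is 213.171.64.0/18 -> directly connected

R4 - R3 - R6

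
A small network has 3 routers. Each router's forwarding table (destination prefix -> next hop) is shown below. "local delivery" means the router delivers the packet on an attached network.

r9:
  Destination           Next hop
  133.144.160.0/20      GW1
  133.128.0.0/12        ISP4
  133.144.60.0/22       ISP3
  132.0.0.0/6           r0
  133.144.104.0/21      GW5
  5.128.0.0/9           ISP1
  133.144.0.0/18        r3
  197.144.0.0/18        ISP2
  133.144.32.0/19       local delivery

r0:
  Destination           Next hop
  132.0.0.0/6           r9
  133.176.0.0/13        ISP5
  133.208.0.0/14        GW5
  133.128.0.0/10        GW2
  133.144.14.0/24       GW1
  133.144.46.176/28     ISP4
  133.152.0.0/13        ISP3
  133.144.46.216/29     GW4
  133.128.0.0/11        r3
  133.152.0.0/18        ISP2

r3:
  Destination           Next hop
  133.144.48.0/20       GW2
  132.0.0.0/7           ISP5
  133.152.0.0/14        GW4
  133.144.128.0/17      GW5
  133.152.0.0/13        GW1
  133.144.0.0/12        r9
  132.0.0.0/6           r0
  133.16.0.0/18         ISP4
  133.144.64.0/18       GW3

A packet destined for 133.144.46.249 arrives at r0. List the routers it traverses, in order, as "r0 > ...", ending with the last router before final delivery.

At r0: longest match for 133.144.46.249 is 133.128.0.0/11 -> r3
At r3: longest match for 133.144.46.249 is 133.144.0.0/12 -> r9
At r9: longest match for 133.144.46.249 is 133.144.32.0/19 -> local delivery

r0 > r3 > r9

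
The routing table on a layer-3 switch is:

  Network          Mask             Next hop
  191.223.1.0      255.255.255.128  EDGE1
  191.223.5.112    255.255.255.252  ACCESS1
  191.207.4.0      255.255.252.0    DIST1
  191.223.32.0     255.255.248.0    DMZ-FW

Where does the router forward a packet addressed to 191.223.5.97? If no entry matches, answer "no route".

No entry's prefix contains 191.223.5.97; there is no default route.

no route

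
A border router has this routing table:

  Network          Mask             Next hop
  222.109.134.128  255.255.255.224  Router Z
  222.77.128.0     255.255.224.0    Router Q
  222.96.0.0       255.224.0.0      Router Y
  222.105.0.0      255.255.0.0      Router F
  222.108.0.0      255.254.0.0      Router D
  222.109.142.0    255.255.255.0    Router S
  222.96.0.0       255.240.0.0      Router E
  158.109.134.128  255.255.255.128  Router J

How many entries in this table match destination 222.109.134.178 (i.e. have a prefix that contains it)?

3

Prefixes containing 222.109.134.178:
  222.96.0.0/11 (222.96.0.0 - 222.127.255.255)
  222.96.0.0/12 (222.96.0.0 - 222.111.255.255)
  222.108.0.0/15 (222.108.0.0 - 222.109.255.255)
Total matching entries: 3.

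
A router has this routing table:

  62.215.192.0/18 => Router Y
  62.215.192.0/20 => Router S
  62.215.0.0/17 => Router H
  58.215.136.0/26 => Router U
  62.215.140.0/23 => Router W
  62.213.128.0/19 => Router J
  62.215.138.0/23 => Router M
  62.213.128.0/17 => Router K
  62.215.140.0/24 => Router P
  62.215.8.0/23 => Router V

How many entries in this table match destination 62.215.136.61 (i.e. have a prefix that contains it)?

No listed prefix contains 62.215.136.61.
Total matching entries: 0.

0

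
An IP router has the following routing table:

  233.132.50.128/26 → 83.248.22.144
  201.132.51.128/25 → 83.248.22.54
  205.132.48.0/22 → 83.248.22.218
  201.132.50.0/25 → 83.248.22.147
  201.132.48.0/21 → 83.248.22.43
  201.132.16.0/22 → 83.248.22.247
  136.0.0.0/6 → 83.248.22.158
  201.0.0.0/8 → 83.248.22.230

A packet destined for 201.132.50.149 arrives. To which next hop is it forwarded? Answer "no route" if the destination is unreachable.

Routes whose prefix contains 201.132.50.149:
  201.0.0.0/8 (201.0.0.0 - 201.255.255.255) -> 83.248.22.230
  201.132.48.0/21 (201.132.48.0 - 201.132.55.255) -> 83.248.22.43
More-specific entries that do NOT match:
  233.132.50.128/26 (233.132.50.128 - 233.132.50.191) does not contain 201.132.50.149
  201.132.51.128/25 (201.132.51.128 - 201.132.51.255) does not contain 201.132.50.149
  201.132.50.0/25 (201.132.50.0 - 201.132.50.127) does not contain 201.132.50.149
  205.132.48.0/22 (205.132.48.0 - 205.132.51.255) does not contain 201.132.50.149
  201.132.16.0/22 (201.132.16.0 - 201.132.19.255) does not contain 201.132.50.149
Longest matching prefix is /21 -> next hop 83.248.22.43.

83.248.22.43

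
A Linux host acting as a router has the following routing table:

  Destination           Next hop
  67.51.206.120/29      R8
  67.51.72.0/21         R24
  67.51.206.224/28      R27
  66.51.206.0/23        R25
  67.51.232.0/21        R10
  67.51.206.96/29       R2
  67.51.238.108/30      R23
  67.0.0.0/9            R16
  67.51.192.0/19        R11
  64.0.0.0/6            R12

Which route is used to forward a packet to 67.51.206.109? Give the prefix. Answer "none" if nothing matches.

Entries matching 67.51.206.109:
  64.0.0.0/6 (64.0.0.0 - 67.255.255.255)
  67.0.0.0/9 (67.0.0.0 - 67.127.255.255)
  67.51.192.0/19 (67.51.192.0 - 67.51.223.255)
Most specific is 67.51.192.0/19.

67.51.192.0/19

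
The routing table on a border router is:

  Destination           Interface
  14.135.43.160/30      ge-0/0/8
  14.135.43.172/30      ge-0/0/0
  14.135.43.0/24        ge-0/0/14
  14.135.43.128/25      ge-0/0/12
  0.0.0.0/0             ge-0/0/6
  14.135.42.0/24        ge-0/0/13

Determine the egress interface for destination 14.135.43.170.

Routes whose prefix contains 14.135.43.170:
  0.0.0.0/0 (default, matches everything) -> ge-0/0/6
  14.135.43.0/24 (14.135.43.0 - 14.135.43.255) -> ge-0/0/14
  14.135.43.128/25 (14.135.43.128 - 14.135.43.255) -> ge-0/0/12
More-specific entries that do NOT match:
  14.135.43.160/30 (14.135.43.160 - 14.135.43.163) does not contain 14.135.43.170
  14.135.43.172/30 (14.135.43.172 - 14.135.43.175) does not contain 14.135.43.170
Longest matching prefix is /25 -> interface ge-0/0/12.

ge-0/0/12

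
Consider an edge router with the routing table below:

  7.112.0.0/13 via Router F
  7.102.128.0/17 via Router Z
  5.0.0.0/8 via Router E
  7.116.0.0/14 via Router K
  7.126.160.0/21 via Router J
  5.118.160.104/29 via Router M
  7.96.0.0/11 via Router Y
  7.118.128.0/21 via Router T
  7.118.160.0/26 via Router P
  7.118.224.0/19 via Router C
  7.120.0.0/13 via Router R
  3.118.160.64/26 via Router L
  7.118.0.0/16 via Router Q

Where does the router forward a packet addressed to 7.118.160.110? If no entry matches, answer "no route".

Router Q

Routes whose prefix contains 7.118.160.110:
  7.96.0.0/11 (7.96.0.0 - 7.127.255.255) -> Router Y
  7.112.0.0/13 (7.112.0.0 - 7.119.255.255) -> Router F
  7.116.0.0/14 (7.116.0.0 - 7.119.255.255) -> Router K
  7.118.0.0/16 (7.118.0.0 - 7.118.255.255) -> Router Q
More-specific entries that do NOT match:
  5.118.160.104/29 (5.118.160.104 - 5.118.160.111) does not contain 7.118.160.110
  7.118.160.0/26 (7.118.160.0 - 7.118.160.63) does not contain 7.118.160.110
  3.118.160.64/26 (3.118.160.64 - 3.118.160.127) does not contain 7.118.160.110
  7.126.160.0/21 (7.126.160.0 - 7.126.167.255) does not contain 7.118.160.110
  7.118.128.0/21 (7.118.128.0 - 7.118.135.255) does not contain 7.118.160.110
  7.118.224.0/19 (7.118.224.0 - 7.118.255.255) does not contain 7.118.160.110
  7.102.128.0/17 (7.102.128.0 - 7.102.255.255) does not contain 7.118.160.110
Longest matching prefix is /16 -> next hop Router Q.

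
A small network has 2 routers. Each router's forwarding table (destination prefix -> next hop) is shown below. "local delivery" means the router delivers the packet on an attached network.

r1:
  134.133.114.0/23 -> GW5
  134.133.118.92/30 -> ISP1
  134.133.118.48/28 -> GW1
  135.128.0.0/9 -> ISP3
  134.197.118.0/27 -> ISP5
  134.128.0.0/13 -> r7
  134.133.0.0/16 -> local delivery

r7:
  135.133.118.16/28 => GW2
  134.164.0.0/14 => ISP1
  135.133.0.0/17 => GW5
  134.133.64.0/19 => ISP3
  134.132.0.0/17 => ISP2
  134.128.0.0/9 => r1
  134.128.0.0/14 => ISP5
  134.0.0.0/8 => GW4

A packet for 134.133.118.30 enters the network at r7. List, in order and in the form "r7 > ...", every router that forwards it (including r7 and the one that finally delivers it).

At r7: longest match for 134.133.118.30 is 134.128.0.0/9 -> r1
At r1: longest match for 134.133.118.30 is 134.133.0.0/16 -> local delivery

r7 > r1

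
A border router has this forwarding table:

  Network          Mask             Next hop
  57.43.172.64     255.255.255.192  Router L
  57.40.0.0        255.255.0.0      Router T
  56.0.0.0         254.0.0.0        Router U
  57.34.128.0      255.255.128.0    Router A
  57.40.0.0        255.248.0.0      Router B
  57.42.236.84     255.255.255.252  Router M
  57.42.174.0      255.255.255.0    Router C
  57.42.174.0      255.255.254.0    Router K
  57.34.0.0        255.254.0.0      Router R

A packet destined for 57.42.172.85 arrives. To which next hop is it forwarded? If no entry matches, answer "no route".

Router B

Routes whose prefix contains 57.42.172.85:
  56.0.0.0/7 (56.0.0.0 - 57.255.255.255) -> Router U
  57.40.0.0/13 (57.40.0.0 - 57.47.255.255) -> Router B
More-specific entries that do NOT match:
  57.42.236.84/30 (57.42.236.84 - 57.42.236.87) does not contain 57.42.172.85
  57.43.172.64/26 (57.43.172.64 - 57.43.172.127) does not contain 57.42.172.85
  57.42.174.0/24 (57.42.174.0 - 57.42.174.255) does not contain 57.42.172.85
  57.42.174.0/23 (57.42.174.0 - 57.42.175.255) does not contain 57.42.172.85
  57.34.128.0/17 (57.34.128.0 - 57.34.255.255) does not contain 57.42.172.85
  57.40.0.0/16 (57.40.0.0 - 57.40.255.255) does not contain 57.42.172.85
  57.34.0.0/15 (57.34.0.0 - 57.35.255.255) does not contain 57.42.172.85
Longest matching prefix is /13 -> next hop Router B.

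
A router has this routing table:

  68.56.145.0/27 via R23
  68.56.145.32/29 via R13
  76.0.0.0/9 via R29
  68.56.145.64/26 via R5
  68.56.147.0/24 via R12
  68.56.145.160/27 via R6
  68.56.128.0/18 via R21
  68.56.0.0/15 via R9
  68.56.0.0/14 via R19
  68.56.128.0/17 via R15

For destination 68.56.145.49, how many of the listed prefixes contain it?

4

Prefixes containing 68.56.145.49:
  68.56.0.0/14 (68.56.0.0 - 68.59.255.255)
  68.56.0.0/15 (68.56.0.0 - 68.57.255.255)
  68.56.128.0/17 (68.56.128.0 - 68.56.255.255)
  68.56.128.0/18 (68.56.128.0 - 68.56.191.255)
Total matching entries: 4.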